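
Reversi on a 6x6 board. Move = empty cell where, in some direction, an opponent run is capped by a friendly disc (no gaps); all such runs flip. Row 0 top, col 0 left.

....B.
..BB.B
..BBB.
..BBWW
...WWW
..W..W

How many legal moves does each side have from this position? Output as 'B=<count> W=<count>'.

Answer: B=2 W=7

Derivation:
-- B to move --
(2,5): no bracket -> illegal
(4,1): no bracket -> illegal
(4,2): no bracket -> illegal
(5,1): no bracket -> illegal
(5,3): flips 1 -> legal
(5,4): flips 3 -> legal
B mobility = 2
-- W to move --
(0,1): flips 2 -> legal
(0,2): flips 2 -> legal
(0,3): flips 3 -> legal
(0,5): no bracket -> illegal
(1,1): flips 2 -> legal
(1,4): flips 1 -> legal
(2,1): flips 1 -> legal
(2,5): no bracket -> illegal
(3,1): flips 2 -> legal
(4,1): no bracket -> illegal
(4,2): no bracket -> illegal
W mobility = 7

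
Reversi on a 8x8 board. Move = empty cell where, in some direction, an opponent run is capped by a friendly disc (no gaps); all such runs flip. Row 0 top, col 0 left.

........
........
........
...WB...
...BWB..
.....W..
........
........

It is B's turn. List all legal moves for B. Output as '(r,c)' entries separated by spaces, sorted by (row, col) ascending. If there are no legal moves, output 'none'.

(2,2): no bracket -> illegal
(2,3): flips 1 -> legal
(2,4): no bracket -> illegal
(3,2): flips 1 -> legal
(3,5): no bracket -> illegal
(4,2): no bracket -> illegal
(4,6): no bracket -> illegal
(5,3): no bracket -> illegal
(5,4): flips 1 -> legal
(5,6): no bracket -> illegal
(6,4): no bracket -> illegal
(6,5): flips 1 -> legal
(6,6): no bracket -> illegal

Answer: (2,3) (3,2) (5,4) (6,5)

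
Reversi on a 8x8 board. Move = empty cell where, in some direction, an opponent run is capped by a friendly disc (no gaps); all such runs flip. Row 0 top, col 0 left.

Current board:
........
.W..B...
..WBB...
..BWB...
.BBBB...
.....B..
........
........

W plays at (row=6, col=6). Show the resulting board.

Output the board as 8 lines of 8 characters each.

Place W at (6,6); scan 8 dirs for brackets.
Dir NW: opp run (5,5) (4,4) capped by W -> flip
Dir N: first cell '.' (not opp) -> no flip
Dir NE: first cell '.' (not opp) -> no flip
Dir W: first cell '.' (not opp) -> no flip
Dir E: first cell '.' (not opp) -> no flip
Dir SW: first cell '.' (not opp) -> no flip
Dir S: first cell '.' (not opp) -> no flip
Dir SE: first cell '.' (not opp) -> no flip
All flips: (4,4) (5,5)

Answer: ........
.W..B...
..WBB...
..BWB...
.BBBW...
.....W..
......W.
........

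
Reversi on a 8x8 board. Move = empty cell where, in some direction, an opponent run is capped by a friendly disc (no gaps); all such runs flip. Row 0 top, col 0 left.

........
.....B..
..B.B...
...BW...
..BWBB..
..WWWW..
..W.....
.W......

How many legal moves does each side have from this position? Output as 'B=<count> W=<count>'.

Answer: B=7 W=10

Derivation:
-- B to move --
(2,3): flips 1 -> legal
(2,5): no bracket -> illegal
(3,2): no bracket -> illegal
(3,5): flips 1 -> legal
(4,1): no bracket -> illegal
(4,6): no bracket -> illegal
(5,1): no bracket -> illegal
(5,6): no bracket -> illegal
(6,0): no bracket -> illegal
(6,1): no bracket -> illegal
(6,3): flips 3 -> legal
(6,4): flips 2 -> legal
(6,5): flips 1 -> legal
(6,6): flips 1 -> legal
(7,0): no bracket -> illegal
(7,2): flips 2 -> legal
(7,3): no bracket -> illegal
B mobility = 7
-- W to move --
(0,4): no bracket -> illegal
(0,5): no bracket -> illegal
(0,6): no bracket -> illegal
(1,1): flips 3 -> legal
(1,2): no bracket -> illegal
(1,3): no bracket -> illegal
(1,4): flips 1 -> legal
(1,6): no bracket -> illegal
(2,1): no bracket -> illegal
(2,3): flips 1 -> legal
(2,5): no bracket -> illegal
(2,6): no bracket -> illegal
(3,1): flips 1 -> legal
(3,2): flips 2 -> legal
(3,5): flips 2 -> legal
(3,6): flips 1 -> legal
(4,1): flips 1 -> legal
(4,6): flips 2 -> legal
(5,1): no bracket -> illegal
(5,6): flips 1 -> legal
W mobility = 10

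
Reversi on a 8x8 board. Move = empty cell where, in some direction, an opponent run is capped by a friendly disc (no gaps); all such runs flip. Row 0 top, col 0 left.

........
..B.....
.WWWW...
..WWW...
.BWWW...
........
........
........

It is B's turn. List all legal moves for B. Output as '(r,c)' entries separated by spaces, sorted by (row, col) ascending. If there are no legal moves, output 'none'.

Answer: (1,4) (3,0) (4,5) (5,2)

Derivation:
(1,0): no bracket -> illegal
(1,1): no bracket -> illegal
(1,3): no bracket -> illegal
(1,4): flips 2 -> legal
(1,5): no bracket -> illegal
(2,0): no bracket -> illegal
(2,5): no bracket -> illegal
(3,0): flips 1 -> legal
(3,1): no bracket -> illegal
(3,5): no bracket -> illegal
(4,5): flips 5 -> legal
(5,1): no bracket -> illegal
(5,2): flips 3 -> legal
(5,3): no bracket -> illegal
(5,4): no bracket -> illegal
(5,5): no bracket -> illegal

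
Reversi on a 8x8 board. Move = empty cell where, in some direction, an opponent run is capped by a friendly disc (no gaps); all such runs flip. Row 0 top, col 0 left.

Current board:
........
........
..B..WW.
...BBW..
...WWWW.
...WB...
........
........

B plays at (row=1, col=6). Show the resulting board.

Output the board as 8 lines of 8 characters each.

Answer: ........
......B.
..B..BW.
...BBW..
...WWWW.
...WB...
........
........

Derivation:
Place B at (1,6); scan 8 dirs for brackets.
Dir NW: first cell '.' (not opp) -> no flip
Dir N: first cell '.' (not opp) -> no flip
Dir NE: first cell '.' (not opp) -> no flip
Dir W: first cell '.' (not opp) -> no flip
Dir E: first cell '.' (not opp) -> no flip
Dir SW: opp run (2,5) capped by B -> flip
Dir S: opp run (2,6), next='.' -> no flip
Dir SE: first cell '.' (not opp) -> no flip
All flips: (2,5)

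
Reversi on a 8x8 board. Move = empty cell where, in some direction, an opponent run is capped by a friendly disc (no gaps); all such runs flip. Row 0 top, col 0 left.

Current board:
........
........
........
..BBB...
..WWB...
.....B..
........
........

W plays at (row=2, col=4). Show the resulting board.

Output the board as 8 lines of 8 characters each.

Answer: ........
........
....W...
..BWB...
..WWB...
.....B..
........
........

Derivation:
Place W at (2,4); scan 8 dirs for brackets.
Dir NW: first cell '.' (not opp) -> no flip
Dir N: first cell '.' (not opp) -> no flip
Dir NE: first cell '.' (not opp) -> no flip
Dir W: first cell '.' (not opp) -> no flip
Dir E: first cell '.' (not opp) -> no flip
Dir SW: opp run (3,3) capped by W -> flip
Dir S: opp run (3,4) (4,4), next='.' -> no flip
Dir SE: first cell '.' (not opp) -> no flip
All flips: (3,3)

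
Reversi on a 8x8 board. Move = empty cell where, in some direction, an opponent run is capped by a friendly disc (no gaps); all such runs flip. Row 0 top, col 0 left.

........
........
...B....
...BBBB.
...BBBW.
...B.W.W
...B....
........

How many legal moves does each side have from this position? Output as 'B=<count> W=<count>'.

-- B to move --
(3,7): no bracket -> illegal
(4,7): flips 1 -> legal
(5,4): no bracket -> illegal
(5,6): flips 1 -> legal
(6,4): no bracket -> illegal
(6,5): flips 1 -> legal
(6,6): flips 1 -> legal
(6,7): no bracket -> illegal
B mobility = 4
-- W to move --
(1,2): no bracket -> illegal
(1,3): no bracket -> illegal
(1,4): no bracket -> illegal
(2,2): flips 2 -> legal
(2,4): flips 1 -> legal
(2,5): flips 2 -> legal
(2,6): flips 1 -> legal
(2,7): no bracket -> illegal
(3,2): no bracket -> illegal
(3,7): no bracket -> illegal
(4,2): flips 3 -> legal
(4,7): no bracket -> illegal
(5,2): no bracket -> illegal
(5,4): no bracket -> illegal
(5,6): no bracket -> illegal
(6,2): no bracket -> illegal
(6,4): no bracket -> illegal
(7,2): no bracket -> illegal
(7,3): no bracket -> illegal
(7,4): no bracket -> illegal
W mobility = 5

Answer: B=4 W=5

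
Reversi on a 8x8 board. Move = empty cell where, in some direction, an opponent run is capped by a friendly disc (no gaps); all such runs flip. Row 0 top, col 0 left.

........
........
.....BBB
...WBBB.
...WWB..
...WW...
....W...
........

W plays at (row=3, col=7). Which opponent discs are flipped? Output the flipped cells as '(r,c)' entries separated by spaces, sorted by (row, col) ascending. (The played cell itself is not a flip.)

Dir NW: opp run (2,6), next='.' -> no flip
Dir N: opp run (2,7), next='.' -> no flip
Dir NE: edge -> no flip
Dir W: opp run (3,6) (3,5) (3,4) capped by W -> flip
Dir E: edge -> no flip
Dir SW: first cell '.' (not opp) -> no flip
Dir S: first cell '.' (not opp) -> no flip
Dir SE: edge -> no flip

Answer: (3,4) (3,5) (3,6)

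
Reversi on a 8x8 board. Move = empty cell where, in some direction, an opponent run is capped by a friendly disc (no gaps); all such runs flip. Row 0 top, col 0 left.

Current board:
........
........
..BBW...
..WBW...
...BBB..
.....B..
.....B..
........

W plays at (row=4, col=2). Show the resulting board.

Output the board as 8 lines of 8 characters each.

Answer: ........
........
..BBW...
..WWW...
..WBBB..
.....B..
.....B..
........

Derivation:
Place W at (4,2); scan 8 dirs for brackets.
Dir NW: first cell '.' (not opp) -> no flip
Dir N: first cell 'W' (not opp) -> no flip
Dir NE: opp run (3,3) capped by W -> flip
Dir W: first cell '.' (not opp) -> no flip
Dir E: opp run (4,3) (4,4) (4,5), next='.' -> no flip
Dir SW: first cell '.' (not opp) -> no flip
Dir S: first cell '.' (not opp) -> no flip
Dir SE: first cell '.' (not opp) -> no flip
All flips: (3,3)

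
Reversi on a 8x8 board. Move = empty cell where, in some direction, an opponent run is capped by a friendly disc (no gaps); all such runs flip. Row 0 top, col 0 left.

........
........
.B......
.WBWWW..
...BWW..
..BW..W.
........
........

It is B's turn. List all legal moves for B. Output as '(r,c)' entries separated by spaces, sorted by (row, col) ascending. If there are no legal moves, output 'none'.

(2,0): no bracket -> illegal
(2,2): no bracket -> illegal
(2,3): flips 1 -> legal
(2,4): no bracket -> illegal
(2,5): flips 1 -> legal
(2,6): no bracket -> illegal
(3,0): flips 1 -> legal
(3,6): flips 3 -> legal
(4,0): no bracket -> illegal
(4,1): flips 1 -> legal
(4,2): no bracket -> illegal
(4,6): flips 2 -> legal
(4,7): no bracket -> illegal
(5,4): flips 1 -> legal
(5,5): no bracket -> illegal
(5,7): no bracket -> illegal
(6,2): no bracket -> illegal
(6,3): flips 1 -> legal
(6,4): no bracket -> illegal
(6,5): no bracket -> illegal
(6,6): no bracket -> illegal
(6,7): no bracket -> illegal

Answer: (2,3) (2,5) (3,0) (3,6) (4,1) (4,6) (5,4) (6,3)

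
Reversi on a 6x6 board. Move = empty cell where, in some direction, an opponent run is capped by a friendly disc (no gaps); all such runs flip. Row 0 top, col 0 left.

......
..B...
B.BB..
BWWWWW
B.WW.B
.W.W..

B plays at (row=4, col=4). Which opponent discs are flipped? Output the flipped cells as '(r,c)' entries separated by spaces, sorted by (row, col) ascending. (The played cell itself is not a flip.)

Answer: (3,3)

Derivation:
Dir NW: opp run (3,3) capped by B -> flip
Dir N: opp run (3,4), next='.' -> no flip
Dir NE: opp run (3,5), next=edge -> no flip
Dir W: opp run (4,3) (4,2), next='.' -> no flip
Dir E: first cell 'B' (not opp) -> no flip
Dir SW: opp run (5,3), next=edge -> no flip
Dir S: first cell '.' (not opp) -> no flip
Dir SE: first cell '.' (not opp) -> no flip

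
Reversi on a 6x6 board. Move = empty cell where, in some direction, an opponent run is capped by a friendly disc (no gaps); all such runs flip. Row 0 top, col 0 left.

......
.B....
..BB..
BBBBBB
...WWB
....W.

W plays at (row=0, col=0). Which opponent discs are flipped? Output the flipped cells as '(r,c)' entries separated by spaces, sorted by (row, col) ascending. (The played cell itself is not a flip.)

Answer: (1,1) (2,2) (3,3)

Derivation:
Dir NW: edge -> no flip
Dir N: edge -> no flip
Dir NE: edge -> no flip
Dir W: edge -> no flip
Dir E: first cell '.' (not opp) -> no flip
Dir SW: edge -> no flip
Dir S: first cell '.' (not opp) -> no flip
Dir SE: opp run (1,1) (2,2) (3,3) capped by W -> flip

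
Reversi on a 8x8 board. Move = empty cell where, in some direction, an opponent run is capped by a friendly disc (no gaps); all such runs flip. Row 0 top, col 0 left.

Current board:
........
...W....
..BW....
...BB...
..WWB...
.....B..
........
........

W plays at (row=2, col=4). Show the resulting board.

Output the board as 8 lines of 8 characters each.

Answer: ........
...W....
..BWW...
...WB...
..WWB...
.....B..
........
........

Derivation:
Place W at (2,4); scan 8 dirs for brackets.
Dir NW: first cell 'W' (not opp) -> no flip
Dir N: first cell '.' (not opp) -> no flip
Dir NE: first cell '.' (not opp) -> no flip
Dir W: first cell 'W' (not opp) -> no flip
Dir E: first cell '.' (not opp) -> no flip
Dir SW: opp run (3,3) capped by W -> flip
Dir S: opp run (3,4) (4,4), next='.' -> no flip
Dir SE: first cell '.' (not opp) -> no flip
All flips: (3,3)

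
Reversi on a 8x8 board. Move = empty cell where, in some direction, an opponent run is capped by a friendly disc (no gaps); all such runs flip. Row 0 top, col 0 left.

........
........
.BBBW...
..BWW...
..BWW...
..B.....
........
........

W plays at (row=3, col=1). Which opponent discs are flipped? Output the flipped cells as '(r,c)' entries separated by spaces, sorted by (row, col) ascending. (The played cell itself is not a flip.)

Dir NW: first cell '.' (not opp) -> no flip
Dir N: opp run (2,1), next='.' -> no flip
Dir NE: opp run (2,2), next='.' -> no flip
Dir W: first cell '.' (not opp) -> no flip
Dir E: opp run (3,2) capped by W -> flip
Dir SW: first cell '.' (not opp) -> no flip
Dir S: first cell '.' (not opp) -> no flip
Dir SE: opp run (4,2), next='.' -> no flip

Answer: (3,2)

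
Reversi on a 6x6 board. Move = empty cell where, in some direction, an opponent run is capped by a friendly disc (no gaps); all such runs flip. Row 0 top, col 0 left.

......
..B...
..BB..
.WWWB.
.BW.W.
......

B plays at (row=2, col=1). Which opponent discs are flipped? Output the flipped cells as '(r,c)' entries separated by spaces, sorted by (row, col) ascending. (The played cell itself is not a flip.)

Dir NW: first cell '.' (not opp) -> no flip
Dir N: first cell '.' (not opp) -> no flip
Dir NE: first cell 'B' (not opp) -> no flip
Dir W: first cell '.' (not opp) -> no flip
Dir E: first cell 'B' (not opp) -> no flip
Dir SW: first cell '.' (not opp) -> no flip
Dir S: opp run (3,1) capped by B -> flip
Dir SE: opp run (3,2), next='.' -> no flip

Answer: (3,1)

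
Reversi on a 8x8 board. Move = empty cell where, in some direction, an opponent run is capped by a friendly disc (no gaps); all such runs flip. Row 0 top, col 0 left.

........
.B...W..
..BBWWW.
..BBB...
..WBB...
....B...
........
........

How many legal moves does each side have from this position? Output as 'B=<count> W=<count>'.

-- B to move --
(0,4): no bracket -> illegal
(0,5): no bracket -> illegal
(0,6): flips 2 -> legal
(1,3): no bracket -> illegal
(1,4): flips 1 -> legal
(1,6): flips 1 -> legal
(1,7): no bracket -> illegal
(2,7): flips 3 -> legal
(3,1): no bracket -> illegal
(3,5): no bracket -> illegal
(3,6): no bracket -> illegal
(3,7): no bracket -> illegal
(4,1): flips 1 -> legal
(5,1): flips 1 -> legal
(5,2): flips 1 -> legal
(5,3): no bracket -> illegal
B mobility = 7
-- W to move --
(0,0): no bracket -> illegal
(0,1): no bracket -> illegal
(0,2): no bracket -> illegal
(1,0): no bracket -> illegal
(1,2): flips 2 -> legal
(1,3): no bracket -> illegal
(1,4): no bracket -> illegal
(2,0): no bracket -> illegal
(2,1): flips 2 -> legal
(3,1): no bracket -> illegal
(3,5): no bracket -> illegal
(4,1): no bracket -> illegal
(4,5): flips 2 -> legal
(5,2): flips 2 -> legal
(5,3): no bracket -> illegal
(5,5): no bracket -> illegal
(6,3): no bracket -> illegal
(6,4): flips 3 -> legal
(6,5): no bracket -> illegal
W mobility = 5

Answer: B=7 W=5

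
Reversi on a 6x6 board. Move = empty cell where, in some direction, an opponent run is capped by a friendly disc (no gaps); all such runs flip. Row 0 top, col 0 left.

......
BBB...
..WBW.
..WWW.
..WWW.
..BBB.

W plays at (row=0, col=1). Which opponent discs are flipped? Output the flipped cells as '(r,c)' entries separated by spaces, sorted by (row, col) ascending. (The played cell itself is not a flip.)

Dir NW: edge -> no flip
Dir N: edge -> no flip
Dir NE: edge -> no flip
Dir W: first cell '.' (not opp) -> no flip
Dir E: first cell '.' (not opp) -> no flip
Dir SW: opp run (1,0), next=edge -> no flip
Dir S: opp run (1,1), next='.' -> no flip
Dir SE: opp run (1,2) (2,3) capped by W -> flip

Answer: (1,2) (2,3)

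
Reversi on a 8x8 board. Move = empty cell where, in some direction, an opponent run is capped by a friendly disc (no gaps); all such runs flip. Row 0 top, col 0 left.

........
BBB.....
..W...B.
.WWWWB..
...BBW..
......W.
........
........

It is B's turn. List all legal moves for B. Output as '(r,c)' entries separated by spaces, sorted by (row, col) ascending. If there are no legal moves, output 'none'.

(1,3): no bracket -> illegal
(2,0): no bracket -> illegal
(2,1): flips 1 -> legal
(2,3): flips 1 -> legal
(2,4): flips 1 -> legal
(2,5): flips 1 -> legal
(3,0): flips 4 -> legal
(3,6): no bracket -> illegal
(4,0): no bracket -> illegal
(4,1): no bracket -> illegal
(4,2): flips 2 -> legal
(4,6): flips 1 -> legal
(4,7): no bracket -> illegal
(5,4): no bracket -> illegal
(5,5): flips 1 -> legal
(5,7): no bracket -> illegal
(6,5): no bracket -> illegal
(6,6): no bracket -> illegal
(6,7): no bracket -> illegal

Answer: (2,1) (2,3) (2,4) (2,5) (3,0) (4,2) (4,6) (5,5)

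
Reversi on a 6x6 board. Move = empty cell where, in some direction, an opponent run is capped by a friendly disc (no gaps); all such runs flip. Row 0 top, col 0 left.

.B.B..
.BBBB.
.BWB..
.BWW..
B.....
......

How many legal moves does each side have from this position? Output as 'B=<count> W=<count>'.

Answer: B=5 W=8

Derivation:
-- B to move --
(2,4): no bracket -> illegal
(3,4): flips 2 -> legal
(4,1): flips 1 -> legal
(4,2): flips 2 -> legal
(4,3): flips 2 -> legal
(4,4): flips 2 -> legal
B mobility = 5
-- W to move --
(0,0): flips 1 -> legal
(0,2): flips 1 -> legal
(0,4): flips 1 -> legal
(0,5): flips 2 -> legal
(1,0): flips 1 -> legal
(1,5): no bracket -> illegal
(2,0): flips 1 -> legal
(2,4): flips 1 -> legal
(2,5): no bracket -> illegal
(3,0): flips 1 -> legal
(3,4): no bracket -> illegal
(4,1): no bracket -> illegal
(4,2): no bracket -> illegal
(5,0): no bracket -> illegal
(5,1): no bracket -> illegal
W mobility = 8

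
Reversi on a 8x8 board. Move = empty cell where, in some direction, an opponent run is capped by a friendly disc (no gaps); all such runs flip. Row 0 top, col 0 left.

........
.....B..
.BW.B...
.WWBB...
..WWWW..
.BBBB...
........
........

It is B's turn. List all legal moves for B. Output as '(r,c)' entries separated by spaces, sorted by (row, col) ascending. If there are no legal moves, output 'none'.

Answer: (1,1) (1,2) (2,0) (2,3) (3,0) (3,5) (3,6) (4,1) (5,5) (5,6)

Derivation:
(1,1): flips 1 -> legal
(1,2): flips 3 -> legal
(1,3): no bracket -> illegal
(2,0): flips 2 -> legal
(2,3): flips 1 -> legal
(3,0): flips 2 -> legal
(3,5): flips 1 -> legal
(3,6): flips 1 -> legal
(4,0): no bracket -> illegal
(4,1): flips 1 -> legal
(4,6): no bracket -> illegal
(5,5): flips 1 -> legal
(5,6): flips 1 -> legal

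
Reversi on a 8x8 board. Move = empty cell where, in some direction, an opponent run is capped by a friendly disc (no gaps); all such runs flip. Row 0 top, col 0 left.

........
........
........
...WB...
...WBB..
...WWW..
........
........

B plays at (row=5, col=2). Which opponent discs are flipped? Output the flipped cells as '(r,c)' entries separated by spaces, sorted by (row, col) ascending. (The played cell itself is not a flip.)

Answer: (4,3)

Derivation:
Dir NW: first cell '.' (not opp) -> no flip
Dir N: first cell '.' (not opp) -> no flip
Dir NE: opp run (4,3) capped by B -> flip
Dir W: first cell '.' (not opp) -> no flip
Dir E: opp run (5,3) (5,4) (5,5), next='.' -> no flip
Dir SW: first cell '.' (not opp) -> no flip
Dir S: first cell '.' (not opp) -> no flip
Dir SE: first cell '.' (not opp) -> no flip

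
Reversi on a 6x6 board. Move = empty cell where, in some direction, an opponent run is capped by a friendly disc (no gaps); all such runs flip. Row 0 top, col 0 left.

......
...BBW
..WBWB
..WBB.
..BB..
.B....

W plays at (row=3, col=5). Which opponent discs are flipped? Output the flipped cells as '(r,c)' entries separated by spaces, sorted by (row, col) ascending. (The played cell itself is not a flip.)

Dir NW: first cell 'W' (not opp) -> no flip
Dir N: opp run (2,5) capped by W -> flip
Dir NE: edge -> no flip
Dir W: opp run (3,4) (3,3) capped by W -> flip
Dir E: edge -> no flip
Dir SW: first cell '.' (not opp) -> no flip
Dir S: first cell '.' (not opp) -> no flip
Dir SE: edge -> no flip

Answer: (2,5) (3,3) (3,4)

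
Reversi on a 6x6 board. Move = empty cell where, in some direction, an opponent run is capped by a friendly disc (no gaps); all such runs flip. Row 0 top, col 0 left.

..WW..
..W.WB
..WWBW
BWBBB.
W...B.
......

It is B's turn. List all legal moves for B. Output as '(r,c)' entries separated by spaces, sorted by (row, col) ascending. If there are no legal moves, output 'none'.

(0,1): flips 2 -> legal
(0,4): flips 1 -> legal
(0,5): flips 2 -> legal
(1,1): flips 1 -> legal
(1,3): flips 2 -> legal
(2,0): no bracket -> illegal
(2,1): flips 2 -> legal
(3,5): flips 1 -> legal
(4,1): no bracket -> illegal
(4,2): no bracket -> illegal
(5,0): flips 1 -> legal
(5,1): no bracket -> illegal

Answer: (0,1) (0,4) (0,5) (1,1) (1,3) (2,1) (3,5) (5,0)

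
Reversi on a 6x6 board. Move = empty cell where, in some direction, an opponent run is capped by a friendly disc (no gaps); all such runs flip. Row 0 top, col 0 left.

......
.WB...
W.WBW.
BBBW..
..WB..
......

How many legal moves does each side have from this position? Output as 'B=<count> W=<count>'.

-- B to move --
(0,0): no bracket -> illegal
(0,1): no bracket -> illegal
(0,2): no bracket -> illegal
(1,0): flips 2 -> legal
(1,3): flips 1 -> legal
(1,4): no bracket -> illegal
(1,5): no bracket -> illegal
(2,1): flips 1 -> legal
(2,5): flips 1 -> legal
(3,4): flips 1 -> legal
(3,5): no bracket -> illegal
(4,1): flips 1 -> legal
(4,4): no bracket -> illegal
(5,1): no bracket -> illegal
(5,2): flips 1 -> legal
(5,3): flips 1 -> legal
B mobility = 8
-- W to move --
(0,1): no bracket -> illegal
(0,2): flips 1 -> legal
(0,3): no bracket -> illegal
(1,3): flips 2 -> legal
(1,4): no bracket -> illegal
(2,1): no bracket -> illegal
(3,4): no bracket -> illegal
(4,0): flips 2 -> legal
(4,1): no bracket -> illegal
(4,4): flips 1 -> legal
(5,2): no bracket -> illegal
(5,3): flips 1 -> legal
(5,4): no bracket -> illegal
W mobility = 5

Answer: B=8 W=5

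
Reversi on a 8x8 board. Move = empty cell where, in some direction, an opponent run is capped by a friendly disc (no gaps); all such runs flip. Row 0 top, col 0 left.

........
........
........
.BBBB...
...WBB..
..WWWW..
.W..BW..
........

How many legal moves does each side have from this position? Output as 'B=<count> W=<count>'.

Answer: B=8 W=12

Derivation:
-- B to move --
(4,1): no bracket -> illegal
(4,2): flips 2 -> legal
(4,6): flips 1 -> legal
(5,0): no bracket -> illegal
(5,1): no bracket -> illegal
(5,6): no bracket -> illegal
(6,0): no bracket -> illegal
(6,2): flips 1 -> legal
(6,3): flips 3 -> legal
(6,6): flips 2 -> legal
(7,0): flips 3 -> legal
(7,1): no bracket -> illegal
(7,2): no bracket -> illegal
(7,4): no bracket -> illegal
(7,5): flips 2 -> legal
(7,6): flips 3 -> legal
B mobility = 8
-- W to move --
(2,0): no bracket -> illegal
(2,1): flips 1 -> legal
(2,2): flips 2 -> legal
(2,3): flips 1 -> legal
(2,4): flips 2 -> legal
(2,5): flips 1 -> legal
(3,0): no bracket -> illegal
(3,5): flips 2 -> legal
(3,6): flips 1 -> legal
(4,0): no bracket -> illegal
(4,1): no bracket -> illegal
(4,2): no bracket -> illegal
(4,6): flips 2 -> legal
(5,6): no bracket -> illegal
(6,3): flips 1 -> legal
(7,3): flips 1 -> legal
(7,4): flips 1 -> legal
(7,5): flips 1 -> legal
W mobility = 12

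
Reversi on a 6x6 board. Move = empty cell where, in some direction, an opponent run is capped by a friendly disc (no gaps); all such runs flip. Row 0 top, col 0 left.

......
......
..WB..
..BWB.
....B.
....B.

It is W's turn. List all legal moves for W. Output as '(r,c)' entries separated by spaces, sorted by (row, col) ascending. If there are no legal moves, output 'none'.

(1,2): no bracket -> illegal
(1,3): flips 1 -> legal
(1,4): no bracket -> illegal
(2,1): no bracket -> illegal
(2,4): flips 1 -> legal
(2,5): no bracket -> illegal
(3,1): flips 1 -> legal
(3,5): flips 1 -> legal
(4,1): no bracket -> illegal
(4,2): flips 1 -> legal
(4,3): no bracket -> illegal
(4,5): no bracket -> illegal
(5,3): no bracket -> illegal
(5,5): flips 1 -> legal

Answer: (1,3) (2,4) (3,1) (3,5) (4,2) (5,5)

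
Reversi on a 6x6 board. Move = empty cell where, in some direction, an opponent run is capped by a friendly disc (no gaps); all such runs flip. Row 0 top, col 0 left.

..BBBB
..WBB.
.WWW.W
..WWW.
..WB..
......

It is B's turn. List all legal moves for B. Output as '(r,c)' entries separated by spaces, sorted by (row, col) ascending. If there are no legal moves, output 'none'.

(0,1): no bracket -> illegal
(1,0): flips 2 -> legal
(1,1): flips 1 -> legal
(1,5): no bracket -> illegal
(2,0): no bracket -> illegal
(2,4): no bracket -> illegal
(3,0): flips 2 -> legal
(3,1): flips 1 -> legal
(3,5): no bracket -> illegal
(4,1): flips 3 -> legal
(4,4): no bracket -> illegal
(4,5): no bracket -> illegal
(5,1): no bracket -> illegal
(5,2): flips 4 -> legal
(5,3): no bracket -> illegal

Answer: (1,0) (1,1) (3,0) (3,1) (4,1) (5,2)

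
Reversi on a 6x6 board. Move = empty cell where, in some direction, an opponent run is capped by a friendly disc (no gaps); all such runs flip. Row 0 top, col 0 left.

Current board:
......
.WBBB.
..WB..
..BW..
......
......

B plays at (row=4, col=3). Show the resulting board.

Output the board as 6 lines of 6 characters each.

Place B at (4,3); scan 8 dirs for brackets.
Dir NW: first cell 'B' (not opp) -> no flip
Dir N: opp run (3,3) capped by B -> flip
Dir NE: first cell '.' (not opp) -> no flip
Dir W: first cell '.' (not opp) -> no flip
Dir E: first cell '.' (not opp) -> no flip
Dir SW: first cell '.' (not opp) -> no flip
Dir S: first cell '.' (not opp) -> no flip
Dir SE: first cell '.' (not opp) -> no flip
All flips: (3,3)

Answer: ......
.WBBB.
..WB..
..BB..
...B..
......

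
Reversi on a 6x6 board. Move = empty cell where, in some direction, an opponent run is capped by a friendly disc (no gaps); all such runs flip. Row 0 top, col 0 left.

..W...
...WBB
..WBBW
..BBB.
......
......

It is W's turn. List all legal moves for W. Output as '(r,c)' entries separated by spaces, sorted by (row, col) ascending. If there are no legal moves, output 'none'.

Answer: (0,3) (0,5) (3,5) (4,2) (4,3) (4,4)

Derivation:
(0,3): flips 1 -> legal
(0,4): no bracket -> illegal
(0,5): flips 1 -> legal
(1,2): no bracket -> illegal
(2,1): no bracket -> illegal
(3,1): no bracket -> illegal
(3,5): flips 1 -> legal
(4,1): no bracket -> illegal
(4,2): flips 1 -> legal
(4,3): flips 3 -> legal
(4,4): flips 1 -> legal
(4,5): no bracket -> illegal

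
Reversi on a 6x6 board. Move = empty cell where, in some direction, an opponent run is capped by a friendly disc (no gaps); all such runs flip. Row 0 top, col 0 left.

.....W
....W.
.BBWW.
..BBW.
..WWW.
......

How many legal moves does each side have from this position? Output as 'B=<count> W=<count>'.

-- B to move --
(0,3): no bracket -> illegal
(0,4): no bracket -> illegal
(1,2): no bracket -> illegal
(1,3): flips 1 -> legal
(1,5): flips 1 -> legal
(2,5): flips 2 -> legal
(3,1): no bracket -> illegal
(3,5): flips 1 -> legal
(4,1): no bracket -> illegal
(4,5): no bracket -> illegal
(5,1): flips 1 -> legal
(5,2): flips 1 -> legal
(5,3): flips 1 -> legal
(5,4): flips 1 -> legal
(5,5): flips 1 -> legal
B mobility = 9
-- W to move --
(1,0): flips 2 -> legal
(1,1): flips 2 -> legal
(1,2): flips 2 -> legal
(1,3): no bracket -> illegal
(2,0): flips 2 -> legal
(3,0): no bracket -> illegal
(3,1): flips 2 -> legal
(4,1): flips 1 -> legal
W mobility = 6

Answer: B=9 W=6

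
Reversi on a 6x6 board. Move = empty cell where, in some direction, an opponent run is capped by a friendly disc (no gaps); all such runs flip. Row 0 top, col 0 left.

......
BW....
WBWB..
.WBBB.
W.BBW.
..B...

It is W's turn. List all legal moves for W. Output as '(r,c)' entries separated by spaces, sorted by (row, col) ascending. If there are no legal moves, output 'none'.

Answer: (0,0) (2,4) (3,5) (4,1) (5,3)

Derivation:
(0,0): flips 1 -> legal
(0,1): no bracket -> illegal
(1,2): no bracket -> illegal
(1,3): no bracket -> illegal
(1,4): no bracket -> illegal
(2,4): flips 2 -> legal
(2,5): no bracket -> illegal
(3,0): no bracket -> illegal
(3,5): flips 3 -> legal
(4,1): flips 2 -> legal
(4,5): no bracket -> illegal
(5,1): no bracket -> illegal
(5,3): flips 1 -> legal
(5,4): no bracket -> illegal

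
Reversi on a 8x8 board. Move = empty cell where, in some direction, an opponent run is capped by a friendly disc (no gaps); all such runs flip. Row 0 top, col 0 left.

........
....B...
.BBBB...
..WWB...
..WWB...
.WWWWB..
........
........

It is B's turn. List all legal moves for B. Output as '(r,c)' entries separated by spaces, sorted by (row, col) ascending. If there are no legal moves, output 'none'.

Answer: (3,1) (4,1) (5,0) (6,0) (6,1) (6,2) (6,3) (6,4) (6,5)

Derivation:
(3,1): flips 2 -> legal
(4,0): no bracket -> illegal
(4,1): flips 3 -> legal
(4,5): no bracket -> illegal
(5,0): flips 4 -> legal
(6,0): flips 3 -> legal
(6,1): flips 2 -> legal
(6,2): flips 4 -> legal
(6,3): flips 3 -> legal
(6,4): flips 1 -> legal
(6,5): flips 3 -> legal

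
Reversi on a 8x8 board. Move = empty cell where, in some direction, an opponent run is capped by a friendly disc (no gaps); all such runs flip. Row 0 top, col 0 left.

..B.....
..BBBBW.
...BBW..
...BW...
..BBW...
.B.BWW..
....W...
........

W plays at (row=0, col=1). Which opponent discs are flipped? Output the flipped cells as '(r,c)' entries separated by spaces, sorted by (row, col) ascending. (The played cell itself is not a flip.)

Dir NW: edge -> no flip
Dir N: edge -> no flip
Dir NE: edge -> no flip
Dir W: first cell '.' (not opp) -> no flip
Dir E: opp run (0,2), next='.' -> no flip
Dir SW: first cell '.' (not opp) -> no flip
Dir S: first cell '.' (not opp) -> no flip
Dir SE: opp run (1,2) (2,3) capped by W -> flip

Answer: (1,2) (2,3)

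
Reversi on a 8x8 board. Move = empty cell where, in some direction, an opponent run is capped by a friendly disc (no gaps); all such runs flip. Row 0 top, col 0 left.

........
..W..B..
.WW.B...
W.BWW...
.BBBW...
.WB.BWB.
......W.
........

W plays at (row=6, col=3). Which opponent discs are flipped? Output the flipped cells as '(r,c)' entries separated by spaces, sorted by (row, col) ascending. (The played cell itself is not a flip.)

Answer: (4,1) (5,2)

Derivation:
Dir NW: opp run (5,2) (4,1) capped by W -> flip
Dir N: first cell '.' (not opp) -> no flip
Dir NE: opp run (5,4), next='.' -> no flip
Dir W: first cell '.' (not opp) -> no flip
Dir E: first cell '.' (not opp) -> no flip
Dir SW: first cell '.' (not opp) -> no flip
Dir S: first cell '.' (not opp) -> no flip
Dir SE: first cell '.' (not opp) -> no flip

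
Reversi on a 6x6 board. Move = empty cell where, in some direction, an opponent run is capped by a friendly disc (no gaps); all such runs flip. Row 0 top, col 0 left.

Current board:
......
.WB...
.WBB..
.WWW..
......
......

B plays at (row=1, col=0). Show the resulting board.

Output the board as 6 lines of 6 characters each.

Place B at (1,0); scan 8 dirs for brackets.
Dir NW: edge -> no flip
Dir N: first cell '.' (not opp) -> no flip
Dir NE: first cell '.' (not opp) -> no flip
Dir W: edge -> no flip
Dir E: opp run (1,1) capped by B -> flip
Dir SW: edge -> no flip
Dir S: first cell '.' (not opp) -> no flip
Dir SE: opp run (2,1) (3,2), next='.' -> no flip
All flips: (1,1)

Answer: ......
BBB...
.WBB..
.WWW..
......
......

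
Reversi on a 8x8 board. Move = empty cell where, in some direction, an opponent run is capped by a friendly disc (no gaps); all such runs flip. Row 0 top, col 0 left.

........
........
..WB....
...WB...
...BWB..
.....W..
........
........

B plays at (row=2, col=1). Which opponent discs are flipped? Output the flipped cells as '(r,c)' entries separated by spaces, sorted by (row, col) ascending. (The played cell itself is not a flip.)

Dir NW: first cell '.' (not opp) -> no flip
Dir N: first cell '.' (not opp) -> no flip
Dir NE: first cell '.' (not opp) -> no flip
Dir W: first cell '.' (not opp) -> no flip
Dir E: opp run (2,2) capped by B -> flip
Dir SW: first cell '.' (not opp) -> no flip
Dir S: first cell '.' (not opp) -> no flip
Dir SE: first cell '.' (not opp) -> no flip

Answer: (2,2)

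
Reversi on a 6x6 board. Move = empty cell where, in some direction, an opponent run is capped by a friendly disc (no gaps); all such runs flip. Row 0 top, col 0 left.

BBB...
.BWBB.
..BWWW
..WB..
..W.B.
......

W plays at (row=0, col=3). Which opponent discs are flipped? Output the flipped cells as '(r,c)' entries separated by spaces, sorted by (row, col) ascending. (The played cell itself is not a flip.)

Answer: (1,3) (1,4)

Derivation:
Dir NW: edge -> no flip
Dir N: edge -> no flip
Dir NE: edge -> no flip
Dir W: opp run (0,2) (0,1) (0,0), next=edge -> no flip
Dir E: first cell '.' (not opp) -> no flip
Dir SW: first cell 'W' (not opp) -> no flip
Dir S: opp run (1,3) capped by W -> flip
Dir SE: opp run (1,4) capped by W -> flip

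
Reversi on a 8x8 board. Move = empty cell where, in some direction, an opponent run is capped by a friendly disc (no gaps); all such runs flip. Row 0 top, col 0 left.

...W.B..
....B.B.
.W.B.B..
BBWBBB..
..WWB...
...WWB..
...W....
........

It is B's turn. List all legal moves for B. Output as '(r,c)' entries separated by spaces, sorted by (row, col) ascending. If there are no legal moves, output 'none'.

Answer: (1,1) (1,2) (4,1) (5,1) (5,2) (6,2) (6,4) (7,3)

Derivation:
(0,2): no bracket -> illegal
(0,4): no bracket -> illegal
(1,0): no bracket -> illegal
(1,1): flips 1 -> legal
(1,2): flips 1 -> legal
(1,3): no bracket -> illegal
(2,0): no bracket -> illegal
(2,2): no bracket -> illegal
(4,1): flips 3 -> legal
(4,5): no bracket -> illegal
(5,1): flips 1 -> legal
(5,2): flips 3 -> legal
(6,2): flips 1 -> legal
(6,4): flips 3 -> legal
(6,5): no bracket -> illegal
(7,2): no bracket -> illegal
(7,3): flips 3 -> legal
(7,4): no bracket -> illegal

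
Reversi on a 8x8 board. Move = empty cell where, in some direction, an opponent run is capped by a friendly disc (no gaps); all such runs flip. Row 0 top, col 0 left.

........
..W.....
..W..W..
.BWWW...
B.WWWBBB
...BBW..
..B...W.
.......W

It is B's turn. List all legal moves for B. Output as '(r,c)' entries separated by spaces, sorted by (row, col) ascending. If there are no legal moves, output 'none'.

Answer: (1,3) (2,1) (2,3) (2,4) (3,5) (4,1) (5,6) (6,4) (6,5)

Derivation:
(0,1): no bracket -> illegal
(0,2): no bracket -> illegal
(0,3): no bracket -> illegal
(1,1): no bracket -> illegal
(1,3): flips 1 -> legal
(1,4): no bracket -> illegal
(1,5): no bracket -> illegal
(1,6): no bracket -> illegal
(2,1): flips 2 -> legal
(2,3): flips 3 -> legal
(2,4): flips 2 -> legal
(2,6): no bracket -> illegal
(3,5): flips 4 -> legal
(3,6): no bracket -> illegal
(4,1): flips 3 -> legal
(5,1): no bracket -> illegal
(5,2): no bracket -> illegal
(5,6): flips 1 -> legal
(5,7): no bracket -> illegal
(6,4): flips 1 -> legal
(6,5): flips 1 -> legal
(6,7): no bracket -> illegal
(7,5): no bracket -> illegal
(7,6): no bracket -> illegal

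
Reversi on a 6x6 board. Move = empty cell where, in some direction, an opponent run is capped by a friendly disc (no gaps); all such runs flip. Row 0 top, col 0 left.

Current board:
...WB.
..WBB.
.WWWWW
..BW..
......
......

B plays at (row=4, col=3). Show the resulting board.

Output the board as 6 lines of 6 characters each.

Place B at (4,3); scan 8 dirs for brackets.
Dir NW: first cell 'B' (not opp) -> no flip
Dir N: opp run (3,3) (2,3) capped by B -> flip
Dir NE: first cell '.' (not opp) -> no flip
Dir W: first cell '.' (not opp) -> no flip
Dir E: first cell '.' (not opp) -> no flip
Dir SW: first cell '.' (not opp) -> no flip
Dir S: first cell '.' (not opp) -> no flip
Dir SE: first cell '.' (not opp) -> no flip
All flips: (2,3) (3,3)

Answer: ...WB.
..WBB.
.WWBWW
..BB..
...B..
......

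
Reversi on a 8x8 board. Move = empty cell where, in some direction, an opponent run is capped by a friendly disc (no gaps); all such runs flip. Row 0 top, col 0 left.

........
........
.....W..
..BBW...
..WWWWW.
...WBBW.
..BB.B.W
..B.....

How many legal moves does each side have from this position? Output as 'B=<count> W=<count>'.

Answer: B=8 W=12

Derivation:
-- B to move --
(1,4): no bracket -> illegal
(1,5): no bracket -> illegal
(1,6): no bracket -> illegal
(2,3): no bracket -> illegal
(2,4): flips 2 -> legal
(2,6): no bracket -> illegal
(3,1): no bracket -> illegal
(3,5): flips 4 -> legal
(3,6): flips 1 -> legal
(3,7): flips 1 -> legal
(4,1): no bracket -> illegal
(4,7): flips 1 -> legal
(5,1): flips 1 -> legal
(5,2): flips 2 -> legal
(5,7): flips 1 -> legal
(6,4): no bracket -> illegal
(6,6): no bracket -> illegal
(7,6): no bracket -> illegal
(7,7): no bracket -> illegal
B mobility = 8
-- W to move --
(2,1): flips 1 -> legal
(2,2): flips 2 -> legal
(2,3): flips 1 -> legal
(2,4): flips 1 -> legal
(3,1): flips 2 -> legal
(4,1): no bracket -> illegal
(5,1): no bracket -> illegal
(5,2): no bracket -> illegal
(6,1): no bracket -> illegal
(6,4): flips 2 -> legal
(6,6): flips 1 -> legal
(7,1): flips 1 -> legal
(7,3): flips 1 -> legal
(7,4): flips 1 -> legal
(7,5): flips 2 -> legal
(7,6): flips 2 -> legal
W mobility = 12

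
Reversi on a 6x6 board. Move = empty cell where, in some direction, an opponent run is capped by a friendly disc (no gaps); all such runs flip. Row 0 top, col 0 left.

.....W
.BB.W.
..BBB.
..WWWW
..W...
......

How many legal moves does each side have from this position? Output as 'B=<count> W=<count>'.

-- B to move --
(0,3): no bracket -> illegal
(0,4): flips 1 -> legal
(1,3): no bracket -> illegal
(1,5): no bracket -> illegal
(2,1): no bracket -> illegal
(2,5): no bracket -> illegal
(3,1): no bracket -> illegal
(4,1): flips 1 -> legal
(4,3): flips 1 -> legal
(4,4): flips 2 -> legal
(4,5): flips 1 -> legal
(5,1): flips 2 -> legal
(5,2): flips 2 -> legal
(5,3): no bracket -> illegal
B mobility = 7
-- W to move --
(0,0): flips 2 -> legal
(0,1): flips 2 -> legal
(0,2): flips 2 -> legal
(0,3): no bracket -> illegal
(1,0): no bracket -> illegal
(1,3): flips 2 -> legal
(1,5): flips 1 -> legal
(2,0): no bracket -> illegal
(2,1): no bracket -> illegal
(2,5): no bracket -> illegal
(3,1): no bracket -> illegal
W mobility = 5

Answer: B=7 W=5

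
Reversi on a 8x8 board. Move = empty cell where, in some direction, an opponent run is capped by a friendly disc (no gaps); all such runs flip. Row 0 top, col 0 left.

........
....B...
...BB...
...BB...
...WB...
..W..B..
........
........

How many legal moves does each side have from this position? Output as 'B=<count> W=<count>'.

Answer: B=3 W=3

Derivation:
-- B to move --
(3,2): no bracket -> illegal
(4,1): no bracket -> illegal
(4,2): flips 1 -> legal
(5,1): no bracket -> illegal
(5,3): flips 1 -> legal
(5,4): no bracket -> illegal
(6,1): flips 2 -> legal
(6,2): no bracket -> illegal
(6,3): no bracket -> illegal
B mobility = 3
-- W to move --
(0,3): no bracket -> illegal
(0,4): no bracket -> illegal
(0,5): no bracket -> illegal
(1,2): no bracket -> illegal
(1,3): flips 2 -> legal
(1,5): no bracket -> illegal
(2,2): no bracket -> illegal
(2,5): flips 1 -> legal
(3,2): no bracket -> illegal
(3,5): no bracket -> illegal
(4,2): no bracket -> illegal
(4,5): flips 1 -> legal
(4,6): no bracket -> illegal
(5,3): no bracket -> illegal
(5,4): no bracket -> illegal
(5,6): no bracket -> illegal
(6,4): no bracket -> illegal
(6,5): no bracket -> illegal
(6,6): no bracket -> illegal
W mobility = 3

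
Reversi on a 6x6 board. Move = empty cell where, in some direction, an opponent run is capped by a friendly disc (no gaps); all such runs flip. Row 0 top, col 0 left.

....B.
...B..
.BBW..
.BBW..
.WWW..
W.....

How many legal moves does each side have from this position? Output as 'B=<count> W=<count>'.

-- B to move --
(1,2): no bracket -> illegal
(1,4): flips 1 -> legal
(2,4): flips 1 -> legal
(3,0): no bracket -> illegal
(3,4): flips 1 -> legal
(4,0): no bracket -> illegal
(4,4): flips 1 -> legal
(5,1): flips 1 -> legal
(5,2): flips 1 -> legal
(5,3): flips 4 -> legal
(5,4): flips 1 -> legal
B mobility = 8
-- W to move --
(0,2): no bracket -> illegal
(0,3): flips 1 -> legal
(0,5): no bracket -> illegal
(1,0): flips 2 -> legal
(1,1): flips 3 -> legal
(1,2): flips 2 -> legal
(1,4): no bracket -> illegal
(1,5): no bracket -> illegal
(2,0): flips 3 -> legal
(2,4): no bracket -> illegal
(3,0): flips 2 -> legal
(4,0): no bracket -> illegal
W mobility = 6

Answer: B=8 W=6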